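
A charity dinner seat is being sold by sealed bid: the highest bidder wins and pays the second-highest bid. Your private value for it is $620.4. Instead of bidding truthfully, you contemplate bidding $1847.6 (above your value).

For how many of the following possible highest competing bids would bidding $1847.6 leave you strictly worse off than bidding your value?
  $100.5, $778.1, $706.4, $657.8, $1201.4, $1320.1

The deviation hurts exactly when the highest competing bid lies strictly between $620.4 and $1847.6 — overbidding then wins at a price above your value.
$100.5: below both → same outcome either way.
$778.1: inside the interval → strictly worse (loss $157.7).
$706.4: inside the interval → strictly worse (loss $86).
$657.8: inside the interval → strictly worse (loss $37.4).
$1201.4: inside the interval → strictly worse (loss $581).
$1320.1: inside the interval → strictly worse (loss $699.7).
Count: 5.

5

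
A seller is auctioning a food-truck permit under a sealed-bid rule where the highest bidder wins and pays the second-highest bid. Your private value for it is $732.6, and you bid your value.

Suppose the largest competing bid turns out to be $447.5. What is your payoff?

Your bid $732.6 exceeds the highest competing bid $447.5, so you win.
In a second-price auction the winner pays the second-highest bid, $447.5.
Payoff = value − price = $732.6 − $447.5 = $285.1.

$285.1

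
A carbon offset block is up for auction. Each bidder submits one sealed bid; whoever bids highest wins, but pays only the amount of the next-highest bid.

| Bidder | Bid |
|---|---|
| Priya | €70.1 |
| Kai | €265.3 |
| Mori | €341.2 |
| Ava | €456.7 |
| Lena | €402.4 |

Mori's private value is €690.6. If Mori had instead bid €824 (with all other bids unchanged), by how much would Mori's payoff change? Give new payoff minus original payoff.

€233.9

The highest bid among the other bidders is €456.7; Mori's bid doesn't change that.
Original bid €341.2: Mori is not highest (top rival bid is €456.7); payoff €0.
Alternative bid €824: Mori is highest, pays the top rival bid €456.7; payoff €690.6 − €456.7 = €233.9.
Change in payoff = €233.9 − (€0) = €233.9.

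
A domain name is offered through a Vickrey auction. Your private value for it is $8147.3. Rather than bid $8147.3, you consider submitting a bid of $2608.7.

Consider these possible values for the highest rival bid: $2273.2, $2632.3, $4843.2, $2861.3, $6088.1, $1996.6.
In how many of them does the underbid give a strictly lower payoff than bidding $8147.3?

4

The deviation hurts exactly when the highest competing bid lies strictly between $2608.7 and $8147.3 — underbidding then forfeits a profitable win.
$2273.2: below both → same outcome either way.
$2632.3: inside the interval → strictly worse (loss $5515).
$4843.2: inside the interval → strictly worse (loss $3304.1).
$2861.3: inside the interval → strictly worse (loss $5286).
$6088.1: inside the interval → strictly worse (loss $2059.2).
$1996.6: below both → same outcome either way.
Count: 4.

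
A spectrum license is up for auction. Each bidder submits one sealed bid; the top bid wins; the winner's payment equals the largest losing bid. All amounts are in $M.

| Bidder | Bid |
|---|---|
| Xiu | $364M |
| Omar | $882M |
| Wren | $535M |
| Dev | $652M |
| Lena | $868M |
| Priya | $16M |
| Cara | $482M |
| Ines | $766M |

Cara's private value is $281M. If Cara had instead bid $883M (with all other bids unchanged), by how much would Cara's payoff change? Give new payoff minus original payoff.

The highest bid among the other bidders is $882M; Cara's bid doesn't change that.
Original bid $482M: Cara is not highest (top rival bid is $882M); payoff $0M.
Alternative bid $883M: Cara is highest, pays the top rival bid $882M; payoff $281M − $882M = −$601M.
Change in payoff = −$601M − ($0M) = −$601M.

−$601M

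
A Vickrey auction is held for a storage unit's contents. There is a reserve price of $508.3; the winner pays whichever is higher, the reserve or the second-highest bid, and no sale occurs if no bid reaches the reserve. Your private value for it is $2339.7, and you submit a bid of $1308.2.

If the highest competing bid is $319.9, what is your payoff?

$1831.4

Your bid $1308.2 is the highest and exceeds the reserve.
Price = max(second-highest bid, reserve) = max($319.9, $508.3) = $508.3.
Payoff = $2339.7 − $508.3 = $1831.4.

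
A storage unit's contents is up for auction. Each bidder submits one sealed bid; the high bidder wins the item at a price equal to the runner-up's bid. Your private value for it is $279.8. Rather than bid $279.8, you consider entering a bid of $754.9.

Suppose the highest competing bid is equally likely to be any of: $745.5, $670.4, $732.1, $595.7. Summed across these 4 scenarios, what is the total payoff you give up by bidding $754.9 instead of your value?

The deviation costs you only when the competing bid falls strictly between $279.8 and $754.9; elsewhere both bids give the same outcome.
$745.5: truthful payoff $0, deviation payoff −$465.7 → loss $465.7.
$670.4: truthful payoff $0, deviation payoff −$390.6 → loss $390.6.
$732.1: truthful payoff $0, deviation payoff −$452.3 → loss $452.3.
$595.7: truthful payoff $0, deviation payoff −$315.9 → loss $315.9.
Total loss = $465.7 + $390.6 + $452.3 + $315.9 = $1624.5.

$1624.5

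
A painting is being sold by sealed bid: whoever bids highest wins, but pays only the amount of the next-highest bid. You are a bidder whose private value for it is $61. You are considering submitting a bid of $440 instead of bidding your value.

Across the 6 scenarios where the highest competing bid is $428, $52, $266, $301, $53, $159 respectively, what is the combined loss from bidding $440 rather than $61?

The deviation costs you only when the competing bid falls strictly between $61 and $440; elsewhere both bids give the same outcome.
$428: truthful payoff $0, deviation payoff −$367 → loss $367.
$52: outcomes coincide → loss $0.
$266: truthful payoff $0, deviation payoff −$205 → loss $205.
$301: truthful payoff $0, deviation payoff −$240 → loss $240.
$53: outcomes coincide → loss $0.
$159: truthful payoff $0, deviation payoff −$98 → loss $98.
Total loss = $367 + $205 + $240 + $98 = $910.
In a second-price auction your bid sets only whether you win, not what you pay, so bidding your true value is weakly dominant.

$910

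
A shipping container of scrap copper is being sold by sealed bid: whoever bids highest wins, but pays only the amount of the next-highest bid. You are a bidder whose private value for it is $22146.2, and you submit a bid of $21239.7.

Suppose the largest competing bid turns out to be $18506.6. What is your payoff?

$3639.6

Your bid $21239.7 exceeds the highest competing bid $18506.6, so you win.
In a second-price auction the winner pays the second-highest bid, $18506.6.
Payoff = value − price = $22146.2 − $18506.6 = $3639.6.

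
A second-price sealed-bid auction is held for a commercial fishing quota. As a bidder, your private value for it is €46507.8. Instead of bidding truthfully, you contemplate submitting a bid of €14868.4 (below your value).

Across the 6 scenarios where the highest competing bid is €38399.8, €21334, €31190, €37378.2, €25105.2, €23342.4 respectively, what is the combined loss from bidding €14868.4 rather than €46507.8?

The deviation costs you only when the competing bid falls strictly between €14868.4 and €46507.8; elsewhere both bids give the same outcome.
€38399.8: truthful payoff €8108, deviation payoff €0 → loss €8108.
€21334: truthful payoff €25173.8, deviation payoff €0 → loss €25173.8.
€31190: truthful payoff €15317.8, deviation payoff €0 → loss €15317.8.
€37378.2: truthful payoff €9129.6, deviation payoff €0 → loss €9129.6.
€25105.2: truthful payoff €21402.6, deviation payoff €0 → loss €21402.6.
€23342.4: truthful payoff €23165.4, deviation payoff €0 → loss €23165.4.
Total loss = €8108 + €25173.8 + €15317.8 + €9129.6 + €21402.6 + €23165.4 = €102297.2.
Truthful bidding weakly dominates here: raising your bid can only win items priced above your value, and lowering it can only forfeit items priced below.

€102297.2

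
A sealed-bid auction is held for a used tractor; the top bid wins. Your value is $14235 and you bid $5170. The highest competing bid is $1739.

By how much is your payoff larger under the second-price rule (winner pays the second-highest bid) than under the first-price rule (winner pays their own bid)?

You have the highest bid, so you win under either rule.
Second-price: pay $1739 → payoff $12496.
First-price: pay your own bid $5170 → payoff $9065.
Difference = $12496 − ($9065) = $3431.

$3431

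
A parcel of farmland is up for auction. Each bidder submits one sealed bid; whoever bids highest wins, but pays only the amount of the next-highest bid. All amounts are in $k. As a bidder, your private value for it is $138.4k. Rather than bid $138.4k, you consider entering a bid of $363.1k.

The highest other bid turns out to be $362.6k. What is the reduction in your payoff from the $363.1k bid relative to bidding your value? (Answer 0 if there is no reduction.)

$224.2k

Bidding your value $138.4k: you lose (since $138.4k < $362.6k). Payoff $0k.
Bidding $363.1k: you win and pay $362.6k. Payoff $138.4k − $362.6k = −$224.2k.
The competing bid $362.6k lies between your value and your inflated bid, so overbidding wins an item priced above your value.
Loss from deviating = $0k − (−$224.2k) = $224.2k.
Because the price is fixed by the runner-up's bid, deviating from your value can only change a good outcome into a bad one — never the reverse.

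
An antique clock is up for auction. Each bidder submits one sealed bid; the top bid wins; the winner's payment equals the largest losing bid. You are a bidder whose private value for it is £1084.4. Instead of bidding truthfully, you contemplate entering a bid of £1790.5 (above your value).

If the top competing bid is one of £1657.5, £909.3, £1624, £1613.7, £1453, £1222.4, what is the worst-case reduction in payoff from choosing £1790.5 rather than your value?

£1657.5: truthful gives £0, deviation gives −£573.1 → loss £573.1.
£909.3: same outcome either way → loss £0.
£1624: truthful gives £0, deviation gives −£539.6 → loss £539.6.
£1613.7: truthful gives £0, deviation gives −£529.3 → loss £529.3.
£1453: truthful gives £0, deviation gives −£368.6 → loss £368.6.
£1222.4: truthful gives £0, deviation gives −£138 → loss £138.
Maximum loss: £573.1.

£573.1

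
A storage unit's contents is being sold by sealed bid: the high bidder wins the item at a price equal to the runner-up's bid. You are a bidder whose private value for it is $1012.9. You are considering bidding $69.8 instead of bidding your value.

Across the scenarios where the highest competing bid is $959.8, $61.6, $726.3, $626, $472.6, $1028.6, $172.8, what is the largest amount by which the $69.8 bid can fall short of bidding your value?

$959.8: truthful gives $53.1, deviation gives $0 → loss $53.1.
$61.6: same outcome either way → loss $0.
$726.3: truthful gives $286.6, deviation gives $0 → loss $286.6.
$626: truthful gives $386.9, deviation gives $0 → loss $386.9.
$472.6: truthful gives $540.3, deviation gives $0 → loss $540.3.
$1028.6: same outcome either way → loss $0.
$172.8: truthful gives $840.1, deviation gives $0 → loss $840.1.
Maximum loss: $840.1.

$840.1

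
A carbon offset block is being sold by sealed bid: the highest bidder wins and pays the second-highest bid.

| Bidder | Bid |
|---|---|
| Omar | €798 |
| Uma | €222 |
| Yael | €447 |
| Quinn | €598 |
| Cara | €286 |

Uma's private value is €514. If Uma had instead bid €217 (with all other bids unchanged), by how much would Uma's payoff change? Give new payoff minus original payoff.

€0

The highest bid among the other bidders is €798; Uma's bid doesn't change that.
Original bid €222: Uma is not highest (top rival bid is €798); payoff €0.
Alternative bid €217: Uma is not highest (top rival bid is €798); payoff €0.
Change in payoff = €0 − (€0) = €0.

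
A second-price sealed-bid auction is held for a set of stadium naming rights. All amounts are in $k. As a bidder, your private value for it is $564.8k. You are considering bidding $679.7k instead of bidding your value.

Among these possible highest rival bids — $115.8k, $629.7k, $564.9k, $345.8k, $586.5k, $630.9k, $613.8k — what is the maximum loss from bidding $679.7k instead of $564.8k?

$115.8k: same outcome either way → loss $0k.
$629.7k: truthful gives $0k, deviation gives −$64.9k → loss $64.9k.
$564.9k: truthful gives $0k, deviation gives −$0.1k → loss $0.1k.
$345.8k: same outcome either way → loss $0k.
$586.5k: truthful gives $0k, deviation gives −$21.7k → loss $21.7k.
$630.9k: truthful gives $0k, deviation gives −$66.1k → loss $66.1k.
$613.8k: truthful gives $0k, deviation gives −$49k → loss $49k.
Maximum loss: $66.1k.

$66.1k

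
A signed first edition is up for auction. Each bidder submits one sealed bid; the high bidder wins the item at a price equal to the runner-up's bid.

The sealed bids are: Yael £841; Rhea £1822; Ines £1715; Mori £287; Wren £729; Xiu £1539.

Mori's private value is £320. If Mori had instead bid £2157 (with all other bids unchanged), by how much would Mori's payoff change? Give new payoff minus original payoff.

The highest bid among the other bidders is £1822; Mori's bid doesn't change that.
Original bid £287: Mori is not highest (top rival bid is £1822); payoff £0.
Alternative bid £2157: Mori is highest, pays the top rival bid £1822; payoff £320 − £1822 = −£1502.
Change in payoff = −£1502 − (£0) = −£1502.

−£1502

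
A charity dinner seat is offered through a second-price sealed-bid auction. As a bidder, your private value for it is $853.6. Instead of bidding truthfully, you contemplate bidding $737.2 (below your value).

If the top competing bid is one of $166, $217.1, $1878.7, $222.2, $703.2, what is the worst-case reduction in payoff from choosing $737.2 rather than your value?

$0

$166: same outcome either way → loss $0.
$217.1: same outcome either way → loss $0.
$1878.7: same outcome either way → loss $0.
$222.2: same outcome either way → loss $0.
$703.2: same outcome either way → loss $0.
Maximum loss: $0.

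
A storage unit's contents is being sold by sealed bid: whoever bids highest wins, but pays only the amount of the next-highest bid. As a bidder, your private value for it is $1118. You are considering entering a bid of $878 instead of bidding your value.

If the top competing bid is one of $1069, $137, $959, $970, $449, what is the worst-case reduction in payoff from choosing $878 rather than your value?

$159

$1069: truthful gives $49, deviation gives $0 → loss $49.
$137: same outcome either way → loss $0.
$959: truthful gives $159, deviation gives $0 → loss $159.
$970: truthful gives $148, deviation gives $0 → loss $148.
$449: same outcome either way → loss $0.
Maximum loss: $159.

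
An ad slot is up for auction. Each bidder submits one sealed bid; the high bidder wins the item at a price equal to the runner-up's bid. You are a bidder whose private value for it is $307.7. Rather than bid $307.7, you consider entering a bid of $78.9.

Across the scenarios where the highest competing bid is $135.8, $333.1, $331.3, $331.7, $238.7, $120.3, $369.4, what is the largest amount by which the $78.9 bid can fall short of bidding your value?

$187.4

$135.8: truthful gives $171.9, deviation gives $0 → loss $171.9.
$333.1: same outcome either way → loss $0.
$331.3: same outcome either way → loss $0.
$331.7: same outcome either way → loss $0.
$238.7: truthful gives $69, deviation gives $0 → loss $69.
$120.3: truthful gives $187.4, deviation gives $0 → loss $187.4.
$369.4: same outcome either way → loss $0.
Maximum loss: $187.4.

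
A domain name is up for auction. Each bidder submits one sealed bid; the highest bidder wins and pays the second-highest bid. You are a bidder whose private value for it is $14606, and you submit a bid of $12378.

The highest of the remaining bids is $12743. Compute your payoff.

Your bid $12378 is below the highest competing bid $12743, so you lose.
A losing bidder pays nothing and receives nothing: payoff = $0.

$0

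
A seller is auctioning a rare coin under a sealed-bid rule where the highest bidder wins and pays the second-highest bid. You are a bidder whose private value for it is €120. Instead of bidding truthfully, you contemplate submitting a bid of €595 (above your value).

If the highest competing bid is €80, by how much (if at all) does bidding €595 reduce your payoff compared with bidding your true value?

Bidding your value €120: you win (since €120 > €80) and pay €80. Payoff €40.
Bidding €595: you win and pay €80. Payoff €120 − €80 = €40.
Difference = €40 − €40 = €0; both bids lead to the same outcome because the competing bid is below both your value and your alternative bid.

€0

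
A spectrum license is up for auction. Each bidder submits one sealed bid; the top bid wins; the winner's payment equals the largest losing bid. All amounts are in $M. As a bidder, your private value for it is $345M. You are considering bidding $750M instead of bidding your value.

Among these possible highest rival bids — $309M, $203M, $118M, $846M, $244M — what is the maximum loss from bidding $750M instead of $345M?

$0M

$309M: same outcome either way → loss $0M.
$203M: same outcome either way → loss $0M.
$118M: same outcome either way → loss $0M.
$846M: same outcome either way → loss $0M.
$244M: same outcome either way → loss $0M.
Maximum loss: $0M.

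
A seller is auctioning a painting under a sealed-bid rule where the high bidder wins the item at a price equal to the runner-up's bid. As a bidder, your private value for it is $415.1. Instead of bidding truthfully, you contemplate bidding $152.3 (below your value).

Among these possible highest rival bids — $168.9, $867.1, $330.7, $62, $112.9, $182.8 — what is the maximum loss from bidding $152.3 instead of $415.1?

$246.2

$168.9: truthful gives $246.2, deviation gives $0 → loss $246.2.
$867.1: same outcome either way → loss $0.
$330.7: truthful gives $84.4, deviation gives $0 → loss $84.4.
$62: same outcome either way → loss $0.
$112.9: same outcome either way → loss $0.
$182.8: truthful gives $232.3, deviation gives $0 → loss $232.3.
Maximum loss: $246.2.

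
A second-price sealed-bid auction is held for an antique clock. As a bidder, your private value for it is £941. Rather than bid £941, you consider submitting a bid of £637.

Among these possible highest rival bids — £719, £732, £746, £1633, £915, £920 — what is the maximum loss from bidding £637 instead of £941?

£222

£719: truthful gives £222, deviation gives £0 → loss £222.
£732: truthful gives £209, deviation gives £0 → loss £209.
£746: truthful gives £195, deviation gives £0 → loss £195.
£1633: same outcome either way → loss £0.
£915: truthful gives £26, deviation gives £0 → loss £26.
£920: truthful gives £21, deviation gives £0 → loss £21.
Maximum loss: £222.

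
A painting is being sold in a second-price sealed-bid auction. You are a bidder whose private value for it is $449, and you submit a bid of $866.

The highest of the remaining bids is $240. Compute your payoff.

$209

Your bid $866 exceeds the highest competing bid $240, so you win.
In a second-price auction the winner pays the second-highest bid, $240.
Payoff = value − price = $449 − $240 = $209.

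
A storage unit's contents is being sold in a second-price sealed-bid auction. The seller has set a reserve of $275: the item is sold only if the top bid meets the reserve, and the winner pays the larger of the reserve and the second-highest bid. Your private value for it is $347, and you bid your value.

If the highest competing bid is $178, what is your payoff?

Your bid $347 is the highest and exceeds the reserve.
Price = max(second-highest bid, reserve) = max($178, $275) = $275.
Payoff = $347 − $275 = $72.

$72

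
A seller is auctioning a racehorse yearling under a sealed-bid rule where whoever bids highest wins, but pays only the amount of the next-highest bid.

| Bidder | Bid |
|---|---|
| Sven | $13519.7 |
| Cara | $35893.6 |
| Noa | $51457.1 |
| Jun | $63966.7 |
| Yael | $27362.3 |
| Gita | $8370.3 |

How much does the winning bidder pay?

$51457.1

Highest bid: Jun at $63966.7, so Jun wins.
Second-highest bid: Noa at $51457.1 — that is the price the winner pays.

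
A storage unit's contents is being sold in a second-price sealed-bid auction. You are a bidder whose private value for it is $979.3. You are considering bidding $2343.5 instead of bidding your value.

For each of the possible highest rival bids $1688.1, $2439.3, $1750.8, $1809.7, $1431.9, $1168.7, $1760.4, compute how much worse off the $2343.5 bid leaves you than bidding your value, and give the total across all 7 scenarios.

The deviation costs you only when the competing bid falls strictly between $979.3 and $2343.5; elsewhere both bids give the same outcome.
$1688.1: truthful payoff $0, deviation payoff −$708.8 → loss $708.8.
$2439.3: outcomes coincide → loss $0.
$1750.8: truthful payoff $0, deviation payoff −$771.5 → loss $771.5.
$1809.7: truthful payoff $0, deviation payoff −$830.4 → loss $830.4.
$1431.9: truthful payoff $0, deviation payoff −$452.6 → loss $452.6.
$1168.7: truthful payoff $0, deviation payoff −$189.4 → loss $189.4.
$1760.4: truthful payoff $0, deviation payoff −$781.1 → loss $781.1.
Total loss = $708.8 + $771.5 + $830.4 + $452.6 + $189.4 + $781.1 = $3733.8.
In a second-price auction your bid sets only whether you win, not what you pay, so bidding your true value is weakly dominant.

$3733.8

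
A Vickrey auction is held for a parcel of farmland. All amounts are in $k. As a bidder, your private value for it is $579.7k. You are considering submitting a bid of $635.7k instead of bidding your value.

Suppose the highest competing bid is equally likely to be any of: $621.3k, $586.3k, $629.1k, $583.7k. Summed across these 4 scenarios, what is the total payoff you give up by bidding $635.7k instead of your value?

The deviation costs you only when the competing bid falls strictly between $579.7k and $635.7k; elsewhere both bids give the same outcome.
$621.3k: truthful payoff $0k, deviation payoff −$41.6k → loss $41.6k.
$586.3k: truthful payoff $0k, deviation payoff −$6.6k → loss $6.6k.
$629.1k: truthful payoff $0k, deviation payoff −$49.4k → loss $49.4k.
$583.7k: truthful payoff $0k, deviation payoff −$4k → loss $4k.
Total loss = $41.6k + $6.6k + $49.4k + $4k = $101.6k.
Because the price is fixed by the runner-up's bid, deviating from your value can only change a good outcome into a bad one — never the reverse.

$101.6k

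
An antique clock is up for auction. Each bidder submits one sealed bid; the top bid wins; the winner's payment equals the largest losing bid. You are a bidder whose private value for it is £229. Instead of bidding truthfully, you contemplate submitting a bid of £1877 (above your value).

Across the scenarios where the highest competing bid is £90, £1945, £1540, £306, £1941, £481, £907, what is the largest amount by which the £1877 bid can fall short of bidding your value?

£1311

£90: same outcome either way → loss £0.
£1945: same outcome either way → loss £0.
£1540: truthful gives £0, deviation gives −£1311 → loss £1311.
£306: truthful gives £0, deviation gives −£77 → loss £77.
£1941: same outcome either way → loss £0.
£481: truthful gives £0, deviation gives −£252 → loss £252.
£907: truthful gives £0, deviation gives −£678 → loss £678.
Maximum loss: £1311.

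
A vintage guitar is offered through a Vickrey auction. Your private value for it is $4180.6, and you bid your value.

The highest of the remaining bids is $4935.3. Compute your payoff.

Your bid $4180.6 is below the highest competing bid $4935.3, so you lose.
A losing bidder pays nothing and receives nothing: payoff = $0.

$0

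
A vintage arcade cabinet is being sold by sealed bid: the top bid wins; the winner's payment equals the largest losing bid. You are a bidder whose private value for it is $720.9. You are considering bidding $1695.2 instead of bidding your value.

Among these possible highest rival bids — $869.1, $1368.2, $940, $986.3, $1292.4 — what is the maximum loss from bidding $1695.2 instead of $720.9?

$869.1: truthful gives $0, deviation gives −$148.2 → loss $148.2.
$1368.2: truthful gives $0, deviation gives −$647.3 → loss $647.3.
$940: truthful gives $0, deviation gives −$219.1 → loss $219.1.
$986.3: truthful gives $0, deviation gives −$265.4 → loss $265.4.
$1292.4: truthful gives $0, deviation gives −$571.5 → loss $571.5.
Maximum loss: $647.3.

$647.3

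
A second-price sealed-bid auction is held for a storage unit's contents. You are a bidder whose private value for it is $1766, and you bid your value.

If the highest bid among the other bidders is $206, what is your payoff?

Your bid $1766 exceeds the highest competing bid $206, so you win.
In a second-price auction the winner pays the second-highest bid, $206.
Payoff = value − price = $1766 − $206 = $1560.

$1560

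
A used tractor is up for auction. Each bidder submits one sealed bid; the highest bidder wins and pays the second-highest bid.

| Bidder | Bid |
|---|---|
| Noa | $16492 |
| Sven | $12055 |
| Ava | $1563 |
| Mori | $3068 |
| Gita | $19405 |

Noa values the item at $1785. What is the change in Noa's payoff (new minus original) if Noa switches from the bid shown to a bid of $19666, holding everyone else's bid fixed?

−$17620

The highest bid among the other bidders is $19405; Noa's bid doesn't change that.
Original bid $16492: Noa is not highest (top rival bid is $19405); payoff $0.
Alternative bid $19666: Noa is highest, pays the top rival bid $19405; payoff $1785 − $19405 = −$17620.
Change in payoff = −$17620 − ($0) = −$17620.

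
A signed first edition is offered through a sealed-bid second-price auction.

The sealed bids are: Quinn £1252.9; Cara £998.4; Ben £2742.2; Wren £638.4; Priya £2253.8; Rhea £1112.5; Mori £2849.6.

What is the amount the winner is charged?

Highest bid: Mori at £2849.6, so Mori wins.
Second-highest bid: Ben at £2742.2 — that is the price the winner pays.

£2742.2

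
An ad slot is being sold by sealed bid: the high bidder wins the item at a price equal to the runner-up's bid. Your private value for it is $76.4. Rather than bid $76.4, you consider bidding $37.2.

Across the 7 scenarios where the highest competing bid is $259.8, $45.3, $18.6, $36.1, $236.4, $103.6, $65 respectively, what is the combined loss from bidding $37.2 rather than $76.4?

$42.5

The deviation costs you only when the competing bid falls strictly between $37.2 and $76.4; elsewhere both bids give the same outcome.
$259.8: outcomes coincide → loss $0.
$45.3: truthful payoff $31.1, deviation payoff $0 → loss $31.1.
$18.6: outcomes coincide → loss $0.
$36.1: outcomes coincide → loss $0.
$236.4: outcomes coincide → loss $0.
$103.6: outcomes coincide → loss $0.
$65: truthful payoff $11.4, deviation payoff $0 → loss $11.4.
Total loss = $31.1 + $11.4 = $42.5.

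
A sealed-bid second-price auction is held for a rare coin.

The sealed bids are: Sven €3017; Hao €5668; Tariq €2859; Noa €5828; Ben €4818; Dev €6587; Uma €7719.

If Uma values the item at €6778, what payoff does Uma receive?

Highest bid: Uma at €7719, so Uma wins.
Second-highest bid: Dev at €6587 — that is the price the winner pays.
Uma's payoff = value − price = €6778 − €6587 = €191.

€191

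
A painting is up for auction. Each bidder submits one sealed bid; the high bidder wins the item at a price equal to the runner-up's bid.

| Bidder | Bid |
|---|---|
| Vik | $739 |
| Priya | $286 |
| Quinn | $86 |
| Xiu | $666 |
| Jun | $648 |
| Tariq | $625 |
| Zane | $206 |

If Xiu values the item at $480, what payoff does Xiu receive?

$0

Highest bid: Vik at $739, so Vik wins.
Second-highest bid: Xiu at $666 — that is the price the winner pays.
Xiu did not win, so Xiu pays nothing and receives nothing: payoff $0.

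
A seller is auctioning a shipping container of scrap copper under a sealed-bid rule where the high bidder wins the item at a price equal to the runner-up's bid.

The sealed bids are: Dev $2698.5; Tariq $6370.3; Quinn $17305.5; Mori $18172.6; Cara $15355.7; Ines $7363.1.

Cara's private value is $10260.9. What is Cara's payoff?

Highest bid: Mori at $18172.6, so Mori wins.
Second-highest bid: Quinn at $17305.5 — that is the price the winner pays.
Cara did not win, so Cara pays nothing and receives nothing: payoff $0.

$0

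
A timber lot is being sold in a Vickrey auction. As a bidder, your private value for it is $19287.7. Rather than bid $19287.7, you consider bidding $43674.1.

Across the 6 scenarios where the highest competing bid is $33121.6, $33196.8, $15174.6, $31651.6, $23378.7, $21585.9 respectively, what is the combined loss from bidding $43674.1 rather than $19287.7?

$46496.1

The deviation costs you only when the competing bid falls strictly between $19287.7 and $43674.1; elsewhere both bids give the same outcome.
$33121.6: truthful payoff $0, deviation payoff −$13833.9 → loss $13833.9.
$33196.8: truthful payoff $0, deviation payoff −$13909.1 → loss $13909.1.
$15174.6: outcomes coincide → loss $0.
$31651.6: truthful payoff $0, deviation payoff −$12363.9 → loss $12363.9.
$23378.7: truthful payoff $0, deviation payoff −$4091 → loss $4091.
$21585.9: truthful payoff $0, deviation payoff −$2298.2 → loss $2298.2.
Total loss = $13833.9 + $13909.1 + $12363.9 + $4091 + $2298.2 = $46496.1.
Truthful bidding weakly dominates here: raising your bid can only win items priced above your value, and lowering it can only forfeit items priced below.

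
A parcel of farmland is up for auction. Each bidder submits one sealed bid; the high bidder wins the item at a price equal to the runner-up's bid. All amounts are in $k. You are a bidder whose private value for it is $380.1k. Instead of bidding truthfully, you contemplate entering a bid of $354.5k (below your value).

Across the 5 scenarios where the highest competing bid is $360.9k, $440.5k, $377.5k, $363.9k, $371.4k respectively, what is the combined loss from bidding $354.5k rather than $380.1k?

The deviation costs you only when the competing bid falls strictly between $354.5k and $380.1k; elsewhere both bids give the same outcome.
$360.9k: truthful payoff $19.2k, deviation payoff $0k → loss $19.2k.
$440.5k: outcomes coincide → loss $0k.
$377.5k: truthful payoff $2.6k, deviation payoff $0k → loss $2.6k.
$363.9k: truthful payoff $16.2k, deviation payoff $0k → loss $16.2k.
$371.4k: truthful payoff $8.7k, deviation payoff $0k → loss $8.7k.
Total loss = $19.2k + $2.6k + $16.2k + $8.7k = $46.7k.

$46.7k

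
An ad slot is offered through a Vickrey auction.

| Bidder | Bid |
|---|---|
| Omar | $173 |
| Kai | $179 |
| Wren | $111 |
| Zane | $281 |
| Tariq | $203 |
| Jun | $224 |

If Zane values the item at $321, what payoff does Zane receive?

Highest bid: Zane at $281, so Zane wins.
Second-highest bid: Jun at $224 — that is the price the winner pays.
Zane's payoff = value − price = $321 − $224 = $97.

$97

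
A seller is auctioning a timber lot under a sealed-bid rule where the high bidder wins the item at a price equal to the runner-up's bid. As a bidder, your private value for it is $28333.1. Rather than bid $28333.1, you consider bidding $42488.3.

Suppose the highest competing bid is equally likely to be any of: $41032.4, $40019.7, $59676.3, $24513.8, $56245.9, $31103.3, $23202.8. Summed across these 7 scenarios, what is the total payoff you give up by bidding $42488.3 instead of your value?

$27156.1

The deviation costs you only when the competing bid falls strictly between $28333.1 and $42488.3; elsewhere both bids give the same outcome.
$41032.4: truthful payoff $0, deviation payoff −$12699.3 → loss $12699.3.
$40019.7: truthful payoff $0, deviation payoff −$11686.6 → loss $11686.6.
$59676.3: outcomes coincide → loss $0.
$24513.8: outcomes coincide → loss $0.
$56245.9: outcomes coincide → loss $0.
$31103.3: truthful payoff $0, deviation payoff −$2770.2 → loss $2770.2.
$23202.8: outcomes coincide → loss $0.
Total loss = $12699.3 + $11686.6 + $2770.2 = $27156.1.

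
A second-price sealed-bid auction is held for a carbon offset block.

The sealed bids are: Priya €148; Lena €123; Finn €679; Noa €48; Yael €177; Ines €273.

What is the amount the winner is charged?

Highest bid: Finn at €679, so Finn wins.
Second-highest bid: Ines at €273 — that is the price the winner pays.

€273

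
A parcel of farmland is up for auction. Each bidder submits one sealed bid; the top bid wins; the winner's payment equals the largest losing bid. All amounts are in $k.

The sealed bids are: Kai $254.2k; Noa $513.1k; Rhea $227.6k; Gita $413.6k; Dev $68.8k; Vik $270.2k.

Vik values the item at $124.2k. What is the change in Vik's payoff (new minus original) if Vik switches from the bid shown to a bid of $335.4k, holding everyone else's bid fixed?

The highest bid among the other bidders is $513.1k; Vik's bid doesn't change that.
Original bid $270.2k: Vik is not highest (top rival bid is $513.1k); payoff $0k.
Alternative bid $335.4k: Vik is not highest (top rival bid is $513.1k); payoff $0k.
Change in payoff = $0k − ($0k) = $0k.

$0k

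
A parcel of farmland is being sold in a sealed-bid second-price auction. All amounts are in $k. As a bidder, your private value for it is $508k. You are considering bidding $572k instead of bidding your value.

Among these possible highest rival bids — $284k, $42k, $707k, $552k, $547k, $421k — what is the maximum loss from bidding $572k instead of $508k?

$44k

$284k: same outcome either way → loss $0k.
$42k: same outcome either way → loss $0k.
$707k: same outcome either way → loss $0k.
$552k: truthful gives $0k, deviation gives −$44k → loss $44k.
$547k: truthful gives $0k, deviation gives −$39k → loss $39k.
$421k: same outcome either way → loss $0k.
Maximum loss: $44k.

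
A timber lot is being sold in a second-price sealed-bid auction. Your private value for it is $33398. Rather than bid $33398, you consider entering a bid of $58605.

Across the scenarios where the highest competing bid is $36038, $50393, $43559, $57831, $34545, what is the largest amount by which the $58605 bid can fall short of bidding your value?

$36038: truthful gives $0, deviation gives −$2640 → loss $2640.
$50393: truthful gives $0, deviation gives −$16995 → loss $16995.
$43559: truthful gives $0, deviation gives −$10161 → loss $10161.
$57831: truthful gives $0, deviation gives −$24433 → loss $24433.
$34545: truthful gives $0, deviation gives −$1147 → loss $1147.
Maximum loss: $24433.

$24433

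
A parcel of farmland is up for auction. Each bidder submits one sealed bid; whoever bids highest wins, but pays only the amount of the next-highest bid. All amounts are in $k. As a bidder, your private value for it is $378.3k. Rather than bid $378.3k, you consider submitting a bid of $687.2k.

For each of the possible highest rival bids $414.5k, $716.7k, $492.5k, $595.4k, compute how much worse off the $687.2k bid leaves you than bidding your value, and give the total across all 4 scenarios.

$367.5k

The deviation costs you only when the competing bid falls strictly between $378.3k and $687.2k; elsewhere both bids give the same outcome.
$414.5k: truthful payoff $0k, deviation payoff −$36.2k → loss $36.2k.
$716.7k: outcomes coincide → loss $0k.
$492.5k: truthful payoff $0k, deviation payoff −$114.2k → loss $114.2k.
$595.4k: truthful payoff $0k, deviation payoff −$217.1k → loss $217.1k.
Total loss = $36.2k + $114.2k + $217.1k = $367.5k.
Because the price is fixed by the runner-up's bid, deviating from your value can only change a good outcome into a bad one — never the reverse.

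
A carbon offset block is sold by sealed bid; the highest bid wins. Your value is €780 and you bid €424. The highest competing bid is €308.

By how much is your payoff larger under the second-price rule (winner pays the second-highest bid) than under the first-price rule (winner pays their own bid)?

€116

You have the highest bid, so you win under either rule.
Second-price: pay €308 → payoff €472.
First-price: pay your own bid €424 → payoff €356.
Difference = €472 − (€356) = €116.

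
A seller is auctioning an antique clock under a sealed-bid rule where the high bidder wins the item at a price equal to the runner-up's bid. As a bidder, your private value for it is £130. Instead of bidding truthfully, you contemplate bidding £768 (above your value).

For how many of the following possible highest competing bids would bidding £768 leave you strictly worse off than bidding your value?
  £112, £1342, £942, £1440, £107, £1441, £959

0

The deviation hurts exactly when the highest competing bid lies strictly between £130 and £768 — overbidding then wins at a price above your value.
£112: below both → same outcome either way.
£1342: above both → same outcome either way.
£942: above both → same outcome either way.
£1440: above both → same outcome either way.
£107: below both → same outcome either way.
£1441: above both → same outcome either way.
£959: above both → same outcome either way.
Count: 0.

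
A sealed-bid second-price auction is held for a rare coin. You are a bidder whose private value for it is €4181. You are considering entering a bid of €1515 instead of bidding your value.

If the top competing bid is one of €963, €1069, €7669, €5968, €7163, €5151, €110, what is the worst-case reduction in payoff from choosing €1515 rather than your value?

€0

€963: same outcome either way → loss €0.
€1069: same outcome either way → loss €0.
€7669: same outcome either way → loss €0.
€5968: same outcome either way → loss €0.
€7163: same outcome either way → loss €0.
€5151: same outcome either way → loss €0.
€110: same outcome either way → loss €0.
Maximum loss: €0.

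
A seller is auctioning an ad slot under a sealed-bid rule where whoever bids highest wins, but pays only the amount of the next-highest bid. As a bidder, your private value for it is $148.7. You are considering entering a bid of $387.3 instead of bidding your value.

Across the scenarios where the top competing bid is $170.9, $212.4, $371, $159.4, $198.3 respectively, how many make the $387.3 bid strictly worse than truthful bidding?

5

The deviation hurts exactly when the highest competing bid lies strictly between $148.7 and $387.3 — overbidding then wins at a price above your value.
$170.9: inside the interval → strictly worse (loss $22.2).
$212.4: inside the interval → strictly worse (loss $63.7).
$371: inside the interval → strictly worse (loss $222.3).
$159.4: inside the interval → strictly worse (loss $10.7).
$198.3: inside the interval → strictly worse (loss $49.6).
Count: 5.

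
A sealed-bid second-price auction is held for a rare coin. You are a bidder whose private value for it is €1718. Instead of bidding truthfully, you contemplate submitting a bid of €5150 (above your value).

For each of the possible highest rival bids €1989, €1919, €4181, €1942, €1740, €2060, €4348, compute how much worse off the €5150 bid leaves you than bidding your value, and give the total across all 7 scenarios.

The deviation costs you only when the competing bid falls strictly between €1718 and €5150; elsewhere both bids give the same outcome.
€1989: truthful payoff €0, deviation payoff −€271 → loss €271.
€1919: truthful payoff €0, deviation payoff −€201 → loss €201.
€4181: truthful payoff €0, deviation payoff −€2463 → loss €2463.
€1942: truthful payoff €0, deviation payoff −€224 → loss €224.
€1740: truthful payoff €0, deviation payoff −€22 → loss €22.
€2060: truthful payoff €0, deviation payoff −€342 → loss €342.
€4348: truthful payoff €0, deviation payoff −€2630 → loss €2630.
Total loss = €271 + €201 + €2463 + €224 + €22 + €342 + €2630 = €6153.

€6153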